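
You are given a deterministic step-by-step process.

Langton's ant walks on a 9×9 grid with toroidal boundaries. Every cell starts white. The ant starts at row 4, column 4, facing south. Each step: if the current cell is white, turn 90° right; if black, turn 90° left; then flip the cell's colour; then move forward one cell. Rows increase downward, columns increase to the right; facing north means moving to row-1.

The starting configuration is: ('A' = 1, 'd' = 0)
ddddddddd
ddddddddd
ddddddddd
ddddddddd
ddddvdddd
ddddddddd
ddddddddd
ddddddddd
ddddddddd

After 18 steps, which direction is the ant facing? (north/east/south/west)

north

step 0: ddddddddd
ddddddddd
ddddddddd
ddddddddd
ddddvdddd
ddddddddd
ddddddddd
ddddddddd
ddddddddd
step 1: ddddddddd
ddddddddd
ddddddddd
ddddddddd
ddd<Adddd
ddddddddd
ddddddddd
ddddddddd
ddddddddd
step 2: ddddddddd
ddddddddd
ddddddddd
ddd^ddddd
dddAAdddd
ddddddddd
ddddddddd
ddddddddd
ddddddddd
step 3: ddddddddd
ddddddddd
ddddddddd
dddA>dddd
dddAAdddd
ddddddddd
ddddddddd
ddddddddd
ddddddddd
step 4: ddddddddd
ddddddddd
ddddddddd
dddAAdddd
dddAvdddd
ddddddddd
ddddddddd
ddddddddd
ddddddddd
step 5: ddddddddd
ddddddddd
ddddddddd
dddAAdddd
dddAd>ddd
ddddddddd
ddddddddd
ddddddddd
ddddddddd
step 6: ddddddddd
ddddddddd
ddddddddd
dddAAdddd
dddAdAddd
dddddvddd
ddddddddd
ddddddddd
ddddddddd
step 7: ddddddddd
ddddddddd
ddddddddd
dddAAdddd
dddAdAddd
dddd<Addd
ddddddddd
ddddddddd
ddddddddd
step 8: ddddddddd
ddddddddd
ddddddddd
dddAAdddd
dddA^Addd
ddddAAddd
ddddddddd
ddddddddd
ddddddddd
step 9: ddddddddd
ddddddddd
ddddddddd
dddAAdddd
dddAA>ddd
ddddAAddd
ddddddddd
ddddddddd
ddddddddd
step 10: ddddddddd
ddddddddd
ddddddddd
dddAA^ddd
dddAAdddd
ddddAAddd
ddddddddd
ddddddddd
ddddddddd
step 11: ddddddddd
ddddddddd
ddddddddd
dddAAA>dd
dddAAdddd
ddddAAddd
ddddddddd
ddddddddd
ddddddddd
step 12: ddddddddd
ddddddddd
ddddddddd
dddAAAAdd
dddAAdvdd
ddddAAddd
ddddddddd
ddddddddd
ddddddddd
step 13: ddddddddd
ddddddddd
ddddddddd
dddAAAAdd
dddAA<Add
ddddAAddd
ddddddddd
ddddddddd
ddddddddd
step 14: ddddddddd
ddddddddd
ddddddddd
dddAA^Add
dddAAAAdd
ddddAAddd
ddddddddd
ddddddddd
ddddddddd
step 15: ddddddddd
ddddddddd
ddddddddd
dddA<dAdd
dddAAAAdd
ddddAAddd
ddddddddd
ddddddddd
ddddddddd
step 16: ddddddddd
ddddddddd
ddddddddd
dddAddAdd
dddAvAAdd
ddddAAddd
ddddddddd
ddddddddd
ddddddddd
step 17: ddddddddd
ddddddddd
ddddddddd
dddAddAdd
dddAd>Add
ddddAAddd
ddddddddd
ddddddddd
ddddddddd
step 18: ddddddddd
ddddddddd
ddddddddd
dddAd^Add
dddAddAdd
ddddAAddd
ddddddddd
ddddddddd
ddddddddd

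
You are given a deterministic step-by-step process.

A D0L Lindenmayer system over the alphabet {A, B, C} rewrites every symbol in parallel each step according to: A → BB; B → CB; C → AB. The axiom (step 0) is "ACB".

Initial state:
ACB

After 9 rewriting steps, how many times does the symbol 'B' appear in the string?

877

step 0: ACB
step 1: BBABCB
step 2: CBCBBBCBABCB
step 3: ABCBABCBCBCBABCBBBCBABCB
step 4: BBCBABCBBBCBABCBABCBABCBBBCBABCBCBCBABCBBBCBABCB
step 5: CBCBABCBBBCBABCBCBCBABCBBBCBABCBBBCBABCBBBCBABCBCBCBABCBBBCBABCBABCBABCBBBCBABCBCBCBABCBBBCBABCB
step 6: ABCBABCBBBCBABCBCBCBABCBBBCBABCBABCBABCBBBCBABCBCBCBABCBBB…CBBBCBABCBCBCBABCBBBCBABCBABCBABCBBBCBABCBCBCBABCBBBCBABCB  (len 192)
step 7: BBCBABCBBBCBABCBCBCBABCBBBCBABCBABCBABCBBBCBABCBCBCBABCBBB…CBBBCBABCBCBCBABCBBBCBABCBABCBABCBBBCBABCBCBCBABCBBBCBABCB  (len 384)
step 8: CBCBABCBBBCBABCBCBCBABCBBBCBABCBABCBABCBBBCBABCBCBCBABCBBB…CBBBCBABCBCBCBABCBBBCBABCBABCBABCBBBCBABCBCBCBABCBBBCBABCB  (len 768)
step 9: ABCBABCBBBCBABCBCBCBABCBBBCBABCBABCBABCBBBCBABCBCBCBABCBBB…CBBBCBABCBCBCBABCBBBCBABCBABCBABCBBBCBABCBCBCBABCBBBCBABCB  (len 1536)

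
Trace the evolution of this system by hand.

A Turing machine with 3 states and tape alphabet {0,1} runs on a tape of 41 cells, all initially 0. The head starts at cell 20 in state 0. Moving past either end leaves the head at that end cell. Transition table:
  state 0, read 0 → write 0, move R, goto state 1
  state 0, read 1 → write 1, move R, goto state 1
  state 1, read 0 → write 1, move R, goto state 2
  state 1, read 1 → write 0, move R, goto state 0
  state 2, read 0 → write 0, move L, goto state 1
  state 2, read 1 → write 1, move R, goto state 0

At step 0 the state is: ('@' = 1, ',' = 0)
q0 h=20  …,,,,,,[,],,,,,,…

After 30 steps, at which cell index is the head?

t=0: q0 h=20  …,,,,,,[,],,,,,,…
t=1: q1 h=21  …,,,,,,[,],,,,,,…
t=2: q2 h=22  …,,,,,@[,],,,,,,…
t=3: q1 h=21  …,,,,,,[@],,,,,,…
t=4: q0 h=22  …,,,,,,[,],,,,,,…
t=5: q1 h=23  …,,,,,,[,],,,,,,…
t=6: q2 h=24  …,,,,,@[,],,,,,,…
t=7: q1 h=23  …,,,,,,[@],,,,,,…
t=8: q0 h=24  …,,,,,,[,],,,,,,…
t=9: q1 h=25  …,,,,,,[,],,,,,,…
t=10: q2 h=26  …,,,,,@[,],,,,,,…
t=11: q1 h=25  …,,,,,,[@],,,,,,…
t=12: q0 h=26  …,,,,,,[,],,,,,,…
t=13: q1 h=27  …,,,,,,[,],,,,,,…
t=14: q2 h=28  …,,,,,@[,],,,,,,…
t=15: q1 h=27  …,,,,,,[@],,,,,,…
t=16: q0 h=28  …,,,,,,[,],,,,,,…
t=17: q1 h=29  …,,,,,,[,],,,,,,…
t=18: q2 h=30  …,,,,,@[,],,,,,,…
t=19: q1 h=29  …,,,,,,[@],,,,,,…
t=20: q0 h=30  …,,,,,,[,],,,,,,…
t=21: q1 h=31  …,,,,,,[,],,,,,,…
t=22: q2 h=32  …,,,,,@[,],,,,,,…
t=23: q1 h=31  …,,,,,,[@],,,,,,…
t=24: q0 h=32  …,,,,,,[,],,,,,,…
t=25: q1 h=33  …,,,,,,[,],,,,,,…
t=26: q2 h=34  …,,,,,@[,],,,,,,|
t=27: q1 h=33  …,,,,,,[@],,,,,,…
t=28: q0 h=34  …,,,,,,[,],,,,,,|
t=29: q1 h=35  …,,,,,,[,],,,,,|
t=30: q2 h=36  …,,,,,@[,],,,,|

36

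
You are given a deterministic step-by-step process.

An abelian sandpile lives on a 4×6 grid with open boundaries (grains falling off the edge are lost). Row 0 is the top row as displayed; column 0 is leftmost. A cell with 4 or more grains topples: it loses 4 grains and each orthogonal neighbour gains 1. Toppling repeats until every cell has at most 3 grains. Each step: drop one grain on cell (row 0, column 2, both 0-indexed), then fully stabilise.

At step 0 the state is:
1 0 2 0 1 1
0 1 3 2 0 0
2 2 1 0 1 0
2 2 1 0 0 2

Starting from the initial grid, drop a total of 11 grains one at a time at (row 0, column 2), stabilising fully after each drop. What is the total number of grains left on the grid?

step 0: 1 0 2 0 1 1
0 1 3 2 0 0
2 2 1 0 1 0
2 2 1 0 0 2
step 1: 1 0 3 0 1 1
0 1 3 2 0 0
2 2 1 0 1 0
2 2 1 0 0 2
step 2: 1 1 1 1 1 1
0 2 0 3 0 0
2 2 2 0 1 0
2 2 1 0 0 2
step 3: 1 1 2 1 1 1
0 2 0 3 0 0
2 2 2 0 1 0
2 2 1 0 0 2
step 4: 1 1 3 1 1 1
0 2 0 3 0 0
2 2 2 0 1 0
2 2 1 0 0 2
step 5: 1 2 0 2 1 1
0 2 1 3 0 0
2 2 2 0 1 0
2 2 1 0 0 2
step 6: 1 2 1 2 1 1
0 2 1 3 0 0
2 2 2 0 1 0
2 2 1 0 0 2
step 7: 1 2 2 2 1 1
0 2 1 3 0 0
2 2 2 0 1 0
2 2 1 0 0 2
step 8: 1 2 3 2 1 1
0 2 1 3 0 0
2 2 2 0 1 0
2 2 1 0 0 2
step 9: 1 3 0 3 1 1
0 2 2 3 0 0
2 2 2 0 1 0
2 2 1 0 0 2
step 10: 1 3 1 3 1 1
0 2 2 3 0 0
2 2 2 0 1 0
2 2 1 0 0 2
step 11: 1 3 2 3 1 1
0 2 2 3 0 0
2 2 2 0 1 0
2 2 1 0 0 2

32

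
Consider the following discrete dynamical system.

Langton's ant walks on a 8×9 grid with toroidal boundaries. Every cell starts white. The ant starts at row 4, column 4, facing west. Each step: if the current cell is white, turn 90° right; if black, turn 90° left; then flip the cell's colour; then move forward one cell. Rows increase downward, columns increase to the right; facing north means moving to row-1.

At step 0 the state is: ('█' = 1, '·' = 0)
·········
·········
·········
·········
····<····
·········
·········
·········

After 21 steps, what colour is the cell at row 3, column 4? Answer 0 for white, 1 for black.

k=0  ·········
·········
·········
·········
····<····
·········
·········
·········
k=1  ·········
·········
·········
····^····
····█····
·········
·········
·········
k=2  ·········
·········
·········
····█>···
····█····
·········
·········
·········
k=3  ·········
·········
·········
····██···
····█v···
·········
·········
·········
k=4  ·········
·········
·········
····██···
····<█···
·········
·········
·········
k=5  ·········
·········
·········
····██···
·····█···
····v····
·········
·········
k=6  ·········
·········
·········
····██···
·····█···
···<█····
·········
·········
k=7  ·········
·········
·········
····██···
···^·█···
···██····
·········
·········
k=8  ·········
·········
·········
····██···
···█>█···
···██····
·········
·········
k=9  ·········
·········
·········
····██···
···███···
···█v····
·········
·········
k=10  ·········
·········
·········
····██···
···███···
···█·>···
·········
·········
k=11  ·········
·········
·········
····██···
···███···
···█·█···
·····v···
·········
k=12  ·········
·········
·········
····██···
···███···
···█·█···
····<█···
·········
k=13  ·········
·········
·········
····██···
···███···
···█^█···
····██···
·········
k=14  ·········
·········
·········
····██···
···███···
···██>···
····██···
·········
k=15  ·········
·········
·········
····██···
···██^···
···██····
····██···
·········
k=16  ·········
·········
·········
····██···
···█<····
···██····
····██···
·········
k=17  ·········
·········
·········
····██···
···█·····
···█v····
····██···
·········
k=18  ·········
·········
·········
····██···
···█·····
···█·>···
····██···
·········
k=19  ·········
·········
·········
····██···
···█·····
···█·█···
····█v···
·········
k=20  ·········
·········
·········
····██···
···█·····
···█·█···
····█·>··
·········
k=21  ·········
·········
·········
····██···
···█·····
···█·█···
····█·█··
······v··

1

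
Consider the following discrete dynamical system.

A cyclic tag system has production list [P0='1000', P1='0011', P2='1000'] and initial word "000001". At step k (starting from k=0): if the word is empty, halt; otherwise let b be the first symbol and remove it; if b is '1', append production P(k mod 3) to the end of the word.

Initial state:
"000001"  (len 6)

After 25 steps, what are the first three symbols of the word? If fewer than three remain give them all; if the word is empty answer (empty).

010

t=0: "000001"  (len 6)
t=1: "00001"  (len 5)
t=2: "0001"  (len 4)
t=3: "001"  (len 3)
t=4: "01"  (len 2)
t=5: "1"  (len 1)
t=6: "1000"  (len 4)
t=7: "0001000"  (len 7)
t=8: "001000"  (len 6)
t=9: "01000"  (len 5)
t=10: "1000"  (len 4)
t=11: "0000011"  (len 7)
t=12: "000011"  (len 6)
t=13: "00011"  (len 5)
t=14: "0011"  (len 4)
t=15: "011"  (len 3)
t=16: "11"  (len 2)
t=17: "10011"  (len 5)
t=18: "00111000"  (len 8)
t=19: "0111000"  (len 7)
t=20: "111000"  (len 6)
t=21: "110001000"  (len 9)
t=22: "100010001000"  (len 12)
t=23: "000100010000011"  (len 15)
t=24: "00100010000011"  (len 14)
t=25: "0100010000011"  (len 13)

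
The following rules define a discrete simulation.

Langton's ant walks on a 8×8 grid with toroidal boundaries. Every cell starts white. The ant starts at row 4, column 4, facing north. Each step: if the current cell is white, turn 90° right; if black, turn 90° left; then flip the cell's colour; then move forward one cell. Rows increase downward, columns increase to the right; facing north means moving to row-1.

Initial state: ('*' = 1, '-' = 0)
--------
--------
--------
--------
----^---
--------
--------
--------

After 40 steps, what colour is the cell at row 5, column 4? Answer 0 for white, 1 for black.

0

gen 0: --------
--------
--------
--------
----^---
--------
--------
--------
gen 1: --------
--------
--------
--------
----*>--
--------
--------
--------
gen 2: --------
--------
--------
--------
----**--
-----v--
--------
--------
gen 3: --------
--------
--------
--------
----**--
----<*--
--------
--------
gen 4: --------
--------
--------
--------
----^*--
----**--
--------
--------
gen 5: --------
--------
--------
--------
---<-*--
----**--
--------
--------
gen 6: --------
--------
--------
---^----
---*-*--
----**--
--------
--------
gen 7: --------
--------
--------
---*>---
---*-*--
----**--
--------
--------
gen 8: --------
--------
--------
---**---
---*v*--
----**--
--------
--------
gen 9: --------
--------
--------
---**---
---<**--
----**--
--------
--------
gen 10: --------
--------
--------
---**---
----**--
---v**--
--------
--------
gen 11: --------
--------
--------
---**---
----**--
--<***--
--------
--------
gen 12: --------
--------
--------
---**---
--^-**--
--****--
--------
--------
gen 13: --------
--------
--------
---**---
--*>**--
--****--
--------
--------
gen 14: --------
--------
--------
---**---
--****--
--*v**--
--------
--------
gen 15: --------
--------
--------
---**---
--****--
--*->*--
--------
--------
gen 16: --------
--------
--------
---**---
--**^*--
--*--*--
--------
--------
gen 17: --------
--------
--------
---**---
--*<-*--
--*--*--
--------
--------
gen 18: --------
--------
--------
---**---
--*--*--
--*v-*--
--------
--------
gen 19: --------
--------
--------
---**---
--*--*--
--<*-*--
--------
--------
gen 20: --------
--------
--------
---**---
--*--*--
---*-*--
--v-----
--------
gen 21: --------
--------
--------
---**---
--*--*--
---*-*--
-<*-----
--------
gen 22: --------
--------
--------
---**---
--*--*--
-^-*-*--
-**-----
--------
gen 23: --------
--------
--------
---**---
--*--*--
-*>*-*--
-**-----
--------
gen 24: --------
--------
--------
---**---
--*--*--
-***-*--
-*v-----
--------
gen 25: --------
--------
--------
---**---
--*--*--
-***-*--
-*->----
--------
gen 26: --------
--------
--------
---**---
--*--*--
-***-*--
-*-*----
---v----
gen 27: --------
--------
--------
---**---
--*--*--
-***-*--
-*-*----
--<*----
gen 28: --------
--------
--------
---**---
--*--*--
-***-*--
-*^*----
--**----
gen 29: --------
--------
--------
---**---
--*--*--
-***-*--
-**>----
--**----
gen 30: --------
--------
--------
---**---
--*--*--
-**^-*--
-**-----
--**----
gen 31: --------
--------
--------
---**---
--*--*--
-*<--*--
-**-----
--**----
gen 32: --------
--------
--------
---**---
--*--*--
-*---*--
-*v-----
--**----
gen 33: --------
--------
--------
---**---
--*--*--
-*---*--
-*->----
--**----
gen 34: --------
--------
--------
---**---
--*--*--
-*---*--
-*-*----
--*v----
gen 35: --------
--------
--------
---**---
--*--*--
-*---*--
-*-*----
--*->---
gen 36: ----v---
--------
--------
---**---
--*--*--
-*---*--
-*-*----
--*-*---
gen 37: ---<*---
--------
--------
---**---
--*--*--
-*---*--
-*-*----
--*-*---
gen 38: ---**---
--------
--------
---**---
--*--*--
-*---*--
-*-*----
--*^*---
gen 39: ---**---
--------
--------
---**---
--*--*--
-*---*--
-*-*----
--**>---
gen 40: ---**---
--------
--------
---**---
--*--*--
-*---*--
-*-*^---
--**----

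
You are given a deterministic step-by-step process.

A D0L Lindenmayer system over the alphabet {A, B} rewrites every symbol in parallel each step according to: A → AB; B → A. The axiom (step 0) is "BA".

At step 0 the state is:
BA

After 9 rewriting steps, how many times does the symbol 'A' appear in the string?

89

k=0  BA
k=1  AAB
k=2  ABABA
k=3  ABAABAAB
k=4  ABAABABAABABA
k=5  ABAABABAABAABABAABAAB
k=6  ABAABABAABAABABAABABAABAABABAABABA
k=7  ABAABABAABAABABAABABAABAABABAABAABABAABABAABAABABAABAAB
k=8  ABAABABAABAABABAABABAABAABABAABAABABAABABAABAABABAABABAABAABABAABAABABAABABAABAABABAABABA
k=9  ABAABABAABAABABAABABAABAABABAABAABABAABABAABAABABAABABAABA…AABABAABABAABAABABAABABAABAABABAABAABABAABABAABAABABAABAAB  (len 144)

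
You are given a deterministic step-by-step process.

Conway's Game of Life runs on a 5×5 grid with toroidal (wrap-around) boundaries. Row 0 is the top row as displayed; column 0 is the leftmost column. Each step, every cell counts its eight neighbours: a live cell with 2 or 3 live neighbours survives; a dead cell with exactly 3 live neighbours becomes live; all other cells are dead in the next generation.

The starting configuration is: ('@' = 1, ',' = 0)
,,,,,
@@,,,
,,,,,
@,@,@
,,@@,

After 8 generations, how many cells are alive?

0) ,,,,,
@@,,,
,,,,,
@,@,@
,,@@,
1) ,@@,,
,,,,,
,,,,@
,@@,@
,@@@@
2) @@,,,
,,,,,
@,,@,
,@,,@
,,,,@
3) @,,,,
@@,,@
@,,,@
,,,@@
,@,,@
4) ,,,,,
,@,,,
,@,,,
,,,@,
,,,@@
5) ,,,,,
,,,,,
,,@,,
,,@@@
,,,@@
6) ,,,,,
,,,,,
,,@,,
,,@,@
,,@,@
7) ,,,,,
,,,,,
,,,@,
,@@,,
,,,,,
8) ,,,,,
,,,,,
,,@,,
,,@,,
,,,,,

2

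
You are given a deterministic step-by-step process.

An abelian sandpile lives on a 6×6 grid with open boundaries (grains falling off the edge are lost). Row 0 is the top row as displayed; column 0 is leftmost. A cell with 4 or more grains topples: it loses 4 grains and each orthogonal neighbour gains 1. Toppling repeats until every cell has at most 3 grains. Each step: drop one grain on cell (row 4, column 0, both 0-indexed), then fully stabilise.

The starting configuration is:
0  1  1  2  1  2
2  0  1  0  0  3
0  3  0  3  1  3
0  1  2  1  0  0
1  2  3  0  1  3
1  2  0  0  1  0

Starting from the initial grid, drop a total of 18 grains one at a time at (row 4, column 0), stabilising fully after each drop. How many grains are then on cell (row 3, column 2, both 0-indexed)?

0

step 0: 0  1  1  2  1  2
2  0  1  0  0  3
0  3  0  3  1  3
0  1  2  1  0  0
1  2  3  0  1  3
1  2  0  0  1  0
step 1: 0  1  1  2  1  2
2  0  1  0  0  3
0  3  0  3  1  3
0  1  2  1  0  0
2  2  3  0  1  3
1  2  0  0  1  0
step 2: 0  1  1  2  1  2
2  0  1  0  0  3
0  3  0  3  1  3
0  1  2  1  0  0
3  2  3  0  1  3
1  2  0  0  1  0
step 3: 0  1  1  2  1  2
2  0  1  0  0  3
0  3  0  3  1  3
1  1  2  1  0  0
0  3  3  0  1  3
2  2  0  0  1  0
step 4: 0  1  1  2  1  2
2  0  1  0  0  3
0  3  0  3  1  3
1  1  2  1  0  0
1  3  3  0  1  3
2  2  0  0  1  0
step 5: 0  1  1  2  1  2
2  0  1  0  0  3
0  3  0  3  1  3
1  1  2  1  0  0
2  3  3  0  1  3
2  2  0  0  1  0
step 6: 0  1  1  2  1  2
2  0  1  0  0  3
0  3  0  3  1  3
1  1  2  1  0  0
3  3  3  0  1  3
2  2  0  0  1  0
step 7: 0  1  1  2  1  2
2  0  1  0  0  3
0  3  0  3  1  3
2  2  3  1  0  0
1  1  0  1  1  3
3  3  1  0  1  0
step 8: 0  1  1  2  1  2
2  0  1  0  0  3
0  3  0  3  1  3
2  2  3  1  0  0
2  1  0  1  1  3
3  3  1  0  1  0
step 9: 0  1  1  2  1  2
2  0  1  0  0  3
0  3  0  3  1  3
2  2  3  1  0  0
3  1  0  1  1  3
3  3  1  0  1  0
step 10: 0  1  1  2  1  2
2  0  1  0  0  3
0  3  0  3  1  3
3  2  3  1  0  0
1  3  0  1  1  3
1  0  2  0  1  0
step 11: 0  1  1  2  1  2
2  0  1  0  0  3
0  3  0  3  1  3
3  2  3  1  0  0
2  3  0  1  1  3
1  0  2  0  1  0
step 12: 0  1  1  2  1  2
2  0  1  0  0  3
0  3  0  3  1  3
3  2  3  1  0  0
3  3  0  1  1  3
1  0  2  0  1  0
step 13: 0  1  1  2  1  2
2  1  1  0  0  3
2  0  2  3  1  3
1  2  0  2  0  0
2  1  2  1  1  3
2  1  2  0  1  0
step 14: 0  1  1  2  1  2
2  1  1  0  0  3
2  0  2  3  1  3
1  2  0  2  0  0
3  1  2  1  1  3
2  1  2  0  1  0
step 15: 0  1  1  2  1  2
2  1  1  0  0  3
2  0  2  3  1  3
2  2  0  2  0  0
0  2  2  1  1  3
3  1  2  0  1  0
step 16: 0  1  1  2  1  2
2  1  1  0  0  3
2  0  2  3  1  3
2  2  0  2  0  0
1  2  2  1  1  3
3  1  2  0  1  0
step 17: 0  1  1  2  1  2
2  1  1  0  0  3
2  0  2  3  1  3
2  2  0  2  0  0
2  2  2  1  1  3
3  1  2  0  1  0
step 18: 0  1  1  2  1  2
2  1  1  0  0  3
2  0  2  3  1  3
2  2  0  2  0  0
3  2  2  1  1  3
3  1  2  0  1  0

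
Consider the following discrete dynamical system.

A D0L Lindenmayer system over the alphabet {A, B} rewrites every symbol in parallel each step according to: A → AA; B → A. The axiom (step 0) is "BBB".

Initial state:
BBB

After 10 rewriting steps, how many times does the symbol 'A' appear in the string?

0) BBB
1) AAA
2) AAAAAA
3) AAAAAAAAAAAA
4) AAAAAAAAAAAAAAAAAAAAAAAA
5) AAAAAAAAAAAAAAAAAAAAAAAAAAAAAAAAAAAAAAAAAAAAAAAA
6) AAAAAAAAAAAAAAAAAAAAAAAAAAAAAAAAAAAAAAAAAAAAAAAAAAAAAAAAAAAAAAAAAAAAAAAAAAAAAAAAAAAAAAAAAAAAAAAA
7) AAAAAAAAAAAAAAAAAAAAAAAAAAAAAAAAAAAAAAAAAAAAAAAAAAAAAAAAAA…AAAAAAAAAAAAAAAAAAAAAAAAAAAAAAAAAAAAAAAAAAAAAAAAAAAAAAAAAA  (len 192)
8) AAAAAAAAAAAAAAAAAAAAAAAAAAAAAAAAAAAAAAAAAAAAAAAAAAAAAAAAAA…AAAAAAAAAAAAAAAAAAAAAAAAAAAAAAAAAAAAAAAAAAAAAAAAAAAAAAAAAA  (len 384)
9) AAAAAAAAAAAAAAAAAAAAAAAAAAAAAAAAAAAAAAAAAAAAAAAAAAAAAAAAAA…AAAAAAAAAAAAAAAAAAAAAAAAAAAAAAAAAAAAAAAAAAAAAAAAAAAAAAAAAA  (len 768)
10) AAAAAAAAAAAAAAAAAAAAAAAAAAAAAAAAAAAAAAAAAAAAAAAAAAAAAAAAAA…AAAAAAAAAAAAAAAAAAAAAAAAAAAAAAAAAAAAAAAAAAAAAAAAAAAAAAAAAA  (len 1536)

1536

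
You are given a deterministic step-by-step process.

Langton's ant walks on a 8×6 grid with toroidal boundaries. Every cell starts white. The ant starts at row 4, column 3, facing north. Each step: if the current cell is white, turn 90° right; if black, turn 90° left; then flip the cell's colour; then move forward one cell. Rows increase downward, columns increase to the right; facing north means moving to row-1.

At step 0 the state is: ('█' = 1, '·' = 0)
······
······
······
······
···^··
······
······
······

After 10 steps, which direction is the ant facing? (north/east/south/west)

t=0: ······
······
······
······
···^··
······
······
······
t=1: ······
······
······
······
···█>·
······
······
······
t=2: ······
······
······
······
···██·
····v·
······
······
t=3: ······
······
······
······
···██·
···<█·
······
······
t=4: ······
······
······
······
···^█·
···██·
······
······
t=5: ······
······
······
······
··<·█·
···██·
······
······
t=6: ······
······
······
··^···
··█·█·
···██·
······
······
t=7: ······
······
······
··█>··
··█·█·
···██·
······
······
t=8: ······
······
······
··██··
··█v█·
···██·
······
······
t=9: ······
······
······
··██··
··<██·
···██·
······
······
t=10: ······
······
······
··██··
···██·
··v██·
······
······

south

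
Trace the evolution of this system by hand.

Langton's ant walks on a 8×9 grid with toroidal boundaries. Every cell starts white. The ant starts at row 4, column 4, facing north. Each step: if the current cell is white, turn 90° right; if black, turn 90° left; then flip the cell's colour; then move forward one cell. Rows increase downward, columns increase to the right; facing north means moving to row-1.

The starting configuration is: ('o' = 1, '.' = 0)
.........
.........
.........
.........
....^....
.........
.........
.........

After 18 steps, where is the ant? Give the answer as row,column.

5,3

t=0: .........
.........
.........
.........
....^....
.........
.........
.........
t=1: .........
.........
.........
.........
....o>...
.........
.........
.........
t=2: .........
.........
.........
.........
....oo...
.....v...
.........
.........
t=3: .........
.........
.........
.........
....oo...
....<o...
.........
.........
t=4: .........
.........
.........
.........
....^o...
....oo...
.........
.........
t=5: .........
.........
.........
.........
...<.o...
....oo...
.........
.........
t=6: .........
.........
.........
...^.....
...o.o...
....oo...
.........
.........
t=7: .........
.........
.........
...o>....
...o.o...
....oo...
.........
.........
t=8: .........
.........
.........
...oo....
...ovo...
....oo...
.........
.........
t=9: .........
.........
.........
...oo....
...<oo...
....oo...
.........
.........
t=10: .........
.........
.........
...oo....
....oo...
...voo...
.........
.........
t=11: .........
.........
.........
...oo....
....oo...
..<ooo...
.........
.........
t=12: .........
.........
.........
...oo....
..^.oo...
..oooo...
.........
.........
t=13: .........
.........
.........
...oo....
..o>oo...
..oooo...
.........
.........
t=14: .........
.........
.........
...oo....
..oooo...
..ovoo...
.........
.........
t=15: .........
.........
.........
...oo....
..oooo...
..o.>o...
.........
.........
t=16: .........
.........
.........
...oo....
..oo^o...
..o..o...
.........
.........
t=17: .........
.........
.........
...oo....
..o<.o...
..o..o...
.........
.........
t=18: .........
.........
.........
...oo....
..o..o...
..ov.o...
.........
.........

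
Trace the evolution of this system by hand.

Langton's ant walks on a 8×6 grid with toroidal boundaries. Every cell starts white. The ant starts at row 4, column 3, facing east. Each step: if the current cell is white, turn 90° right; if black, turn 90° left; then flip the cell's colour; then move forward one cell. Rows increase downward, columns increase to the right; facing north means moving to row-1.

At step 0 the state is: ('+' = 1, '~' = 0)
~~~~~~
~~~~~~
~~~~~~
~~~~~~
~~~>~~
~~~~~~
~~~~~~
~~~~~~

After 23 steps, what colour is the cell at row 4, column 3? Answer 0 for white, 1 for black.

0

0) ~~~~~~
~~~~~~
~~~~~~
~~~~~~
~~~>~~
~~~~~~
~~~~~~
~~~~~~
1) ~~~~~~
~~~~~~
~~~~~~
~~~~~~
~~~+~~
~~~v~~
~~~~~~
~~~~~~
2) ~~~~~~
~~~~~~
~~~~~~
~~~~~~
~~~+~~
~~<+~~
~~~~~~
~~~~~~
3) ~~~~~~
~~~~~~
~~~~~~
~~~~~~
~~^+~~
~~++~~
~~~~~~
~~~~~~
4) ~~~~~~
~~~~~~
~~~~~~
~~~~~~
~~+>~~
~~++~~
~~~~~~
~~~~~~
5) ~~~~~~
~~~~~~
~~~~~~
~~~^~~
~~+~~~
~~++~~
~~~~~~
~~~~~~
6) ~~~~~~
~~~~~~
~~~~~~
~~~+>~
~~+~~~
~~++~~
~~~~~~
~~~~~~
7) ~~~~~~
~~~~~~
~~~~~~
~~~++~
~~+~v~
~~++~~
~~~~~~
~~~~~~
8) ~~~~~~
~~~~~~
~~~~~~
~~~++~
~~+<+~
~~++~~
~~~~~~
~~~~~~
9) ~~~~~~
~~~~~~
~~~~~~
~~~^+~
~~+++~
~~++~~
~~~~~~
~~~~~~
10) ~~~~~~
~~~~~~
~~~~~~
~~<~+~
~~+++~
~~++~~
~~~~~~
~~~~~~
11) ~~~~~~
~~~~~~
~~^~~~
~~+~+~
~~+++~
~~++~~
~~~~~~
~~~~~~
12) ~~~~~~
~~~~~~
~~+>~~
~~+~+~
~~+++~
~~++~~
~~~~~~
~~~~~~
13) ~~~~~~
~~~~~~
~~++~~
~~+v+~
~~+++~
~~++~~
~~~~~~
~~~~~~
14) ~~~~~~
~~~~~~
~~++~~
~~<++~
~~+++~
~~++~~
~~~~~~
~~~~~~
15) ~~~~~~
~~~~~~
~~++~~
~~~++~
~~v++~
~~++~~
~~~~~~
~~~~~~
16) ~~~~~~
~~~~~~
~~++~~
~~~++~
~~~>+~
~~++~~
~~~~~~
~~~~~~
17) ~~~~~~
~~~~~~
~~++~~
~~~^+~
~~~~+~
~~++~~
~~~~~~
~~~~~~
18) ~~~~~~
~~~~~~
~~++~~
~~<~+~
~~~~+~
~~++~~
~~~~~~
~~~~~~
19) ~~~~~~
~~~~~~
~~^+~~
~~+~+~
~~~~+~
~~++~~
~~~~~~
~~~~~~
20) ~~~~~~
~~~~~~
~<~+~~
~~+~+~
~~~~+~
~~++~~
~~~~~~
~~~~~~
21) ~~~~~~
~^~~~~
~+~+~~
~~+~+~
~~~~+~
~~++~~
~~~~~~
~~~~~~
22) ~~~~~~
~+>~~~
~+~+~~
~~+~+~
~~~~+~
~~++~~
~~~~~~
~~~~~~
23) ~~~~~~
~++~~~
~+v+~~
~~+~+~
~~~~+~
~~++~~
~~~~~~
~~~~~~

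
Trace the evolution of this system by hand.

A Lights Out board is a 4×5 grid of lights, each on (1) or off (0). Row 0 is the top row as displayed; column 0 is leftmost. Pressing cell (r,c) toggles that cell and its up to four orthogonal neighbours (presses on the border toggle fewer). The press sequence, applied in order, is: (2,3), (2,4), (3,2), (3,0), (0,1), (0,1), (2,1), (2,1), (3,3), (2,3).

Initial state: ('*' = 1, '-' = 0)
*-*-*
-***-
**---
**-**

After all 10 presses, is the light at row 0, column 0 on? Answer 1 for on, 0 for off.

1

0) *-*-*
-***-
**---
**-**
1) *-*-*
-**--
*****
**--*
2) *-*-*
-**-*
***--
**---
3) *-*-*
-**-*
**---
*-**-
4) *-*-*
-**-*
-*---
-***-
5) -*--*
--*-*
-*---
-***-
6) *-*-*
-**-*
-*---
-***-
7) *-*-*
--*-*
*-*--
--**-
8) *-*-*
-**-*
-*---
-***-
9) *-*-*
-**-*
-*-*-
-*--*
10) *-*-*
-****
-**-*
-*-**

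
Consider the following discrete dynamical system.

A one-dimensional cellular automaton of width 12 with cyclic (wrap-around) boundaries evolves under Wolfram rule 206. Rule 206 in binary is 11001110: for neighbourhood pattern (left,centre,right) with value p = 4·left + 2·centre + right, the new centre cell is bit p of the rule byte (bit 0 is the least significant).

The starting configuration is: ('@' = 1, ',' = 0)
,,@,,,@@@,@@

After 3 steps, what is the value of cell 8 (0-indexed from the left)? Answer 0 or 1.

1

step 0: ,,@,,,@@@,@@
step 1: ,@@,,@@@@,@@
step 2: ,@@,@@@@@,@@
step 3: ,@@,@@@@@,@@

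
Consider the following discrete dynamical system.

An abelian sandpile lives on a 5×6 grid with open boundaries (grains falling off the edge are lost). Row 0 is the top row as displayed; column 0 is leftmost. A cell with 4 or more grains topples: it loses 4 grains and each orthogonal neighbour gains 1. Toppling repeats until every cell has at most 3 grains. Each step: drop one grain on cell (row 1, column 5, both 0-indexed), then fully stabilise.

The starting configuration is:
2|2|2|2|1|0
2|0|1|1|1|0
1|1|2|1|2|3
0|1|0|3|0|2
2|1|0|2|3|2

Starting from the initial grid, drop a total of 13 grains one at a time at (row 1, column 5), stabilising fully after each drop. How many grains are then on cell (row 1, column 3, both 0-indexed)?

t=0: 2|2|2|2|1|0
2|0|1|1|1|0
1|1|2|1|2|3
0|1|0|3|0|2
2|1|0|2|3|2
t=1: 2|2|2|2|1|0
2|0|1|1|1|1
1|1|2|1|2|3
0|1|0|3|0|2
2|1|0|2|3|2
t=2: 2|2|2|2|1|0
2|0|1|1|1|2
1|1|2|1|2|3
0|1|0|3|0|2
2|1|0|2|3|2
t=3: 2|2|2|2|1|0
2|0|1|1|1|3
1|1|2|1|2|3
0|1|0|3|0|2
2|1|0|2|3|2
t=4: 2|2|2|2|1|1
2|0|1|1|2|1
1|1|2|1|3|0
0|1|0|3|0|3
2|1|0|2|3|2
t=5: 2|2|2|2|1|1
2|0|1|1|2|2
1|1|2|1|3|0
0|1|0|3|0|3
2|1|0|2|3|2
t=6: 2|2|2|2|1|1
2|0|1|1|2|3
1|1|2|1|3|0
0|1|0|3|0|3
2|1|0|2|3|2
t=7: 2|2|2|2|1|2
2|0|1|1|3|0
1|1|2|1|3|1
0|1|0|3|0|3
2|1|0|2|3|2
t=8: 2|2|2|2|1|2
2|0|1|1|3|1
1|1|2|1|3|1
0|1|0|3|0|3
2|1|0|2|3|2
t=9: 2|2|2|2|1|2
2|0|1|1|3|2
1|1|2|1|3|1
0|1|0|3|0|3
2|1|0|2|3|2
t=10: 2|2|2|2|1|2
2|0|1|1|3|3
1|1|2|1|3|1
0|1|0|3|0|3
2|1|0|2|3|2
t=11: 2|2|2|2|2|3
2|0|1|2|1|1
1|1|2|2|0|3
0|1|0|3|1|3
2|1|0|2|3|2
t=12: 2|2|2|2|2|3
2|0|1|2|1|2
1|1|2|2|0|3
0|1|0|3|1|3
2|1|0|2|3|2
t=13: 2|2|2|2|2|3
2|0|1|2|1|3
1|1|2|2|0|3
0|1|0|3|1|3
2|1|0|2|3|2

2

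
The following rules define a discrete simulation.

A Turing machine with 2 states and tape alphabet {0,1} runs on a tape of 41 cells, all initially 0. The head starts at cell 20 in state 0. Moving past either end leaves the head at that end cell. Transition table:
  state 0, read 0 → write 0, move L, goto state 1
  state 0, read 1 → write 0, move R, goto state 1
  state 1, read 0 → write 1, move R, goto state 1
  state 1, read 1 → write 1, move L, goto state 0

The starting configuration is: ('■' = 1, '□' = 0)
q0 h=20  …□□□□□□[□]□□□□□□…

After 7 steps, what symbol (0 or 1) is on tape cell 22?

1

0) q0 h=20  …□□□□□□[□]□□□□□□…
1) q1 h=19  …□□□□□□[□]□□□□□□…
2) q1 h=20  …□□□□□■[□]□□□□□□…
3) q1 h=21  …□□□□■■[□]□□□□□□…
4) q1 h=22  …□□□■■■[□]□□□□□□…
5) q1 h=23  …□□■■■■[□]□□□□□□…
6) q1 h=24  …□■■■■■[□]□□□□□□…
7) q1 h=25  …■■■■■■[□]□□□□□□…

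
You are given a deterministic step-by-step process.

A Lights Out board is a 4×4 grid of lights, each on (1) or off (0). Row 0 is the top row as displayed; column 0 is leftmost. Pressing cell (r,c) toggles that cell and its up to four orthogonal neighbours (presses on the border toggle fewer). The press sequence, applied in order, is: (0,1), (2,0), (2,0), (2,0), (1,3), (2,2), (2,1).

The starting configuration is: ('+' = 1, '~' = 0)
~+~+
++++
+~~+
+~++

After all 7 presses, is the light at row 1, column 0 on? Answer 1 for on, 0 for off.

k=0  ~+~+
++++
+~~+
+~++
k=1  +~++
+~++
+~~+
+~++
k=2  +~++
~~++
~+~+
~~++
k=3  +~++
+~++
+~~+
+~++
k=4  +~++
~~++
~+~+
~~++
k=5  +~+~
~~~~
~+~~
~~++
k=6  +~+~
~~+~
~~++
~~~+
k=7  +~+~
~++~
++~+
~+~+

0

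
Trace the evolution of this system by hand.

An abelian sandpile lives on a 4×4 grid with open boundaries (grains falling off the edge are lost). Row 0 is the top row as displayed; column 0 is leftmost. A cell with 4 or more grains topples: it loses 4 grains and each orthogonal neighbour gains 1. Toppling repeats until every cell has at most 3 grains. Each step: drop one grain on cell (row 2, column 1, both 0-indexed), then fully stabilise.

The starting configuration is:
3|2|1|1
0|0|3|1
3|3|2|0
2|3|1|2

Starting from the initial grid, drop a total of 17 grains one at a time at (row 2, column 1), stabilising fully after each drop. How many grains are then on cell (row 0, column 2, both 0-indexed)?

step 0: 3|2|1|1
0|0|3|1
3|3|2|0
2|3|1|2
step 1: 3|2|1|1
1|1|3|1
1|2|3|0
0|1|2|2
step 2: 3|2|1|1
1|1|3|1
1|3|3|0
0|1|2|2
step 3: 3|2|2|1
1|3|0|2
2|1|1|1
0|2|3|2
step 4: 3|2|2|1
1|3|0|2
2|2|1|1
0|2|3|2
step 5: 3|2|2|1
1|3|0|2
2|3|1|1
0|2|3|2
step 6: 3|3|2|1
2|0|1|2
3|1|2|1
0|3|3|2
step 7: 3|3|2|1
2|0|1|2
3|2|2|1
0|3|3|2
step 8: 3|3|2|1
2|0|1|2
3|3|2|1
0|3|3|2
step 9: 3|3|2|1
3|1|2|2
0|3|0|2
2|1|1|3
step 10: 3|3|2|1
3|2|2|2
1|0|1|2
2|2|1|3
step 11: 3|3|2|1
3|2|2|2
1|1|1|2
2|2|1|3
step 12: 3|3|2|1
3|2|2|2
1|2|1|2
2|2|1|3
step 13: 3|3|2|1
3|2|2|2
1|3|1|2
2|2|1|3
step 14: 3|3|2|1
3|3|2|2
2|0|2|2
2|3|1|3
step 15: 3|3|2|1
3|3|2|2
2|1|2|2
2|3|1|3
step 16: 3|3|2|1
3|3|2|2
2|2|2|2
2|3|1|3
step 17: 3|3|2|1
3|3|2|2
2|3|2|2
2|3|1|3

2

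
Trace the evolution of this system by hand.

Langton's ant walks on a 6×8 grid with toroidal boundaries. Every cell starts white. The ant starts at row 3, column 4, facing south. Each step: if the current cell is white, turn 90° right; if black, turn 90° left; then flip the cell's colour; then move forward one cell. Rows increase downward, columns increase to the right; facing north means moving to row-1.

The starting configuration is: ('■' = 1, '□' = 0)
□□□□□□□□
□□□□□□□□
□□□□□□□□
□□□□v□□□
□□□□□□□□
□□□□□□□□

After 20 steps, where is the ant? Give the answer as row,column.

1,6

0) □□□□□□□□
□□□□□□□□
□□□□□□□□
□□□□v□□□
□□□□□□□□
□□□□□□□□
1) □□□□□□□□
□□□□□□□□
□□□□□□□□
□□□<■□□□
□□□□□□□□
□□□□□□□□
2) □□□□□□□□
□□□□□□□□
□□□^□□□□
□□□■■□□□
□□□□□□□□
□□□□□□□□
3) □□□□□□□□
□□□□□□□□
□□□■>□□□
□□□■■□□□
□□□□□□□□
□□□□□□□□
4) □□□□□□□□
□□□□□□□□
□□□■■□□□
□□□■v□□□
□□□□□□□□
□□□□□□□□
5) □□□□□□□□
□□□□□□□□
□□□■■□□□
□□□■□>□□
□□□□□□□□
□□□□□□□□
6) □□□□□□□□
□□□□□□□□
□□□■■□□□
□□□■□■□□
□□□□□v□□
□□□□□□□□
7) □□□□□□□□
□□□□□□□□
□□□■■□□□
□□□■□■□□
□□□□<■□□
□□□□□□□□
8) □□□□□□□□
□□□□□□□□
□□□■■□□□
□□□■^■□□
□□□□■■□□
□□□□□□□□
9) □□□□□□□□
□□□□□□□□
□□□■■□□□
□□□■■>□□
□□□□■■□□
□□□□□□□□
10) □□□□□□□□
□□□□□□□□
□□□■■^□□
□□□■■□□□
□□□□■■□□
□□□□□□□□
11) □□□□□□□□
□□□□□□□□
□□□■■■>□
□□□■■□□□
□□□□■■□□
□□□□□□□□
12) □□□□□□□□
□□□□□□□□
□□□■■■■□
□□□■■□v□
□□□□■■□□
□□□□□□□□
13) □□□□□□□□
□□□□□□□□
□□□■■■■□
□□□■■<■□
□□□□■■□□
□□□□□□□□
14) □□□□□□□□
□□□□□□□□
□□□■■^■□
□□□■■■■□
□□□□■■□□
□□□□□□□□
15) □□□□□□□□
□□□□□□□□
□□□■<□■□
□□□■■■■□
□□□□■■□□
□□□□□□□□
16) □□□□□□□□
□□□□□□□□
□□□■□□■□
□□□■v■■□
□□□□■■□□
□□□□□□□□
17) □□□□□□□□
□□□□□□□□
□□□■□□■□
□□□■□>■□
□□□□■■□□
□□□□□□□□
18) □□□□□□□□
□□□□□□□□
□□□■□^■□
□□□■□□■□
□□□□■■□□
□□□□□□□□
19) □□□□□□□□
□□□□□□□□
□□□■□■>□
□□□■□□■□
□□□□■■□□
□□□□□□□□
20) □□□□□□□□
□□□□□□^□
□□□■□■□□
□□□■□□■□
□□□□■■□□
□□□□□□□□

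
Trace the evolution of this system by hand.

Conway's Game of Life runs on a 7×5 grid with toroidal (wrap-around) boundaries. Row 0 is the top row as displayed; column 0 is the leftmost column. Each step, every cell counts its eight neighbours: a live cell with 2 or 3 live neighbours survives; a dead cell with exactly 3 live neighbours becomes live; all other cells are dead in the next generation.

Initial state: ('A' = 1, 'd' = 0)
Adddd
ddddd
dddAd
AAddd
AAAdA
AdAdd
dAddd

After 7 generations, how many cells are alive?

30

t=0: Adddd
ddddd
dddAd
AAddd
AAAdA
AdAdd
dAddd
t=1: ddddd
ddddd
ddddd
dddAd
ddAAA
ddAAA
AAddd
t=2: ddddd
ddddd
ddddd
ddAAA
ddddd
ddddd
AAAAA
t=3: AAAAA
ddddd
dddAd
dddAd
dddAd
AAAAA
AAAAA
t=4: ddddd
AAddd
ddddd
ddAAA
AAddd
ddddd
ddddd
t=5: ddddd
ddddd
AAAAA
AAAAA
AAAAA
ddddd
ddddd
t=6: ddddd
AAAAA
ddddd
ddddd
ddddd
AAAAA
ddddd
t=7: AAAAA
AAAAA
AAAAA
ddddd
AAAAA
AAAAA
AAAAA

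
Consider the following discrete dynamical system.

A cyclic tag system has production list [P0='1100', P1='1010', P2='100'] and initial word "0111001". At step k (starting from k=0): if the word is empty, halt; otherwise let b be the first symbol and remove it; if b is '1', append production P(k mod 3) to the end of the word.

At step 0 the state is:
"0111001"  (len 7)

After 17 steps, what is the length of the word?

23

gen 0: "0111001"  (len 7)
gen 1: "111001"  (len 6)
gen 2: "110011010"  (len 9)
gen 3: "10011010100"  (len 11)
gen 4: "00110101001100"  (len 14)
gen 5: "0110101001100"  (len 13)
gen 6: "110101001100"  (len 12)
gen 7: "101010011001100"  (len 15)
gen 8: "010100110011001010"  (len 18)
gen 9: "10100110011001010"  (len 17)
gen 10: "01001100110010101100"  (len 20)
gen 11: "1001100110010101100"  (len 19)
gen 12: "001100110010101100100"  (len 21)
gen 13: "01100110010101100100"  (len 20)
gen 14: "1100110010101100100"  (len 19)
gen 15: "100110010101100100100"  (len 21)
gen 16: "001100101011001001001100"  (len 24)
gen 17: "01100101011001001001100"  (len 23)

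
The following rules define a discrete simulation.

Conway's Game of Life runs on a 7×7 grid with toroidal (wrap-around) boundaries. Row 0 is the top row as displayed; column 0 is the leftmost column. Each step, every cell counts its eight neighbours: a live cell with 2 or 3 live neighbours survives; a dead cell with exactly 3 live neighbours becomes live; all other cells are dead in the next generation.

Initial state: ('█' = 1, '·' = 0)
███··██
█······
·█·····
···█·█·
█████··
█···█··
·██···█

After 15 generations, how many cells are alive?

19

k=0  ███··██
█······
·█·····
···█·█·
█████··
█···█··
·██···█
k=1  ··█··█·
··█····
·······
█··█···
███··██
····███
··██···
k=2  ·██····
·······
·······
█·█····
·███···
····█··
··██··█
k=3  ·███···
·······
·······
··██···
·███···
·█··█··
·███···
k=4  ·█·█···
··█····
·······
·█·█···
·█··█··
█···█··
█···█··
k=5  ·███···
··█····
··█····
··█····
█████··
██·███·
██·██··
k=6  █···█··
·······
·███···
·······
█····██
·····█·
·····██
k=7  ·····██
·███···
··█····
███···█
·····██
█···█··
····███
k=8  █·██··█
·███···
·······
███··██
·····█·
█···█··
█···█··
k=9  █···█·█
██·█···
···█··█
██···██
····██·
····███
█···██·
k=10  ···██··
·█████·
····██·
█······
·······
···█···
█··█···
k=11  ·█···█·
··█····
·██··██
·······
·······
·······
··██···
k=12  ·█·█···
█·█··██
·██····
·······
·······
·······
··█····
k=13  ██·█··█
█··█··█
███···█
·······
·······
·······
··█····
k=14  ·█·█··█
···█·█·
·██···█
██·····
·······
·······
███····
k=15  ·█·██·█
·█·████
·██···█
███····
·······
·█·····
███····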